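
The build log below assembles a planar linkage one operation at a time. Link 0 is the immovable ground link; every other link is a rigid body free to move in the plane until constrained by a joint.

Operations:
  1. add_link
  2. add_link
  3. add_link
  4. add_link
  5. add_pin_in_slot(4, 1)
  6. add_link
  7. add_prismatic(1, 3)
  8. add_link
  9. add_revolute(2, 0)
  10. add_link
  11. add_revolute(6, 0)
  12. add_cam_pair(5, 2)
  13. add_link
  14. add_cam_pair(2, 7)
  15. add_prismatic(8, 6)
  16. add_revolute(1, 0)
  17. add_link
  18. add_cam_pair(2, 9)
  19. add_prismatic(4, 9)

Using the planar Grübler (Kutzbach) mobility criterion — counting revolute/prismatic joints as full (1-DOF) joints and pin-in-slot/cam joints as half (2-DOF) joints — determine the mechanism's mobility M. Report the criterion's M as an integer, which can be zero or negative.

M = 11

link 0 = ground. State L|J1|J2 = 1|0|0
+link1  2|0|0
+link2  3|0|0
+link3  4|0|0
+link4  5|0|0
PS(4,1) f=2→J2  5|0|1
+link5  6|0|1
P(1,3) f=1→J1  6|1|1
+link6  7|1|1
R(2,0) f=1→J1  7|2|1
+link7  8|2|1
R(6,0) f=1→J1  8|3|1
C(5,2) f=2→J2  8|3|2
+link8  9|3|2
C(2,7) f=2→J2  9|3|3
P(8,6) f=1→J1  9|4|3
R(1,0) f=1→J1  9|5|3
+link9  10|5|3
C(2,9) f=2→J2  10|5|4
P(4,9) f=1→J1  10|6|4
M = 3(10−1)−2·6−4 = 27−12−4 = 11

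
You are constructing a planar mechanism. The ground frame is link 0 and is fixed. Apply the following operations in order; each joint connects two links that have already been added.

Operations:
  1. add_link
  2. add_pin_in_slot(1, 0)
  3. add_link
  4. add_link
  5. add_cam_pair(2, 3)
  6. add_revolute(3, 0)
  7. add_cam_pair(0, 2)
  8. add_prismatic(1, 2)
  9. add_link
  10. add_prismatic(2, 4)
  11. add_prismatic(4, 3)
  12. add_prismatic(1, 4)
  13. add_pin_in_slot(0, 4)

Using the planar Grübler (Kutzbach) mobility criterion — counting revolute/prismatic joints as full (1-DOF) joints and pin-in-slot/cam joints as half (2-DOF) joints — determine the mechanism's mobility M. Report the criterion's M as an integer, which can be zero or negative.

[1;0;0] (link 0 is ground)
L+ [2;0;0]
PS(1,0)∈J2 [2;0;1]
L+ [3;0;1]
L+ [4;0;1]
C(2,3)∈J2 [4;0;2]
R(3,0)∈J1 [4;1;2]
C(0,2)∈J2 [4;1;3]
P(1,2)∈J1 [4;2;3]
L+ [5;2;3]
P(2,4)∈J1 [5;3;3]
P(4,3)∈J1 [5;4;3]
P(1,4)∈J1 [5;5;3]
PS(0,4)∈J2 [5;5;4]
mobility = 12 − 10 − 4 = -2

M = -2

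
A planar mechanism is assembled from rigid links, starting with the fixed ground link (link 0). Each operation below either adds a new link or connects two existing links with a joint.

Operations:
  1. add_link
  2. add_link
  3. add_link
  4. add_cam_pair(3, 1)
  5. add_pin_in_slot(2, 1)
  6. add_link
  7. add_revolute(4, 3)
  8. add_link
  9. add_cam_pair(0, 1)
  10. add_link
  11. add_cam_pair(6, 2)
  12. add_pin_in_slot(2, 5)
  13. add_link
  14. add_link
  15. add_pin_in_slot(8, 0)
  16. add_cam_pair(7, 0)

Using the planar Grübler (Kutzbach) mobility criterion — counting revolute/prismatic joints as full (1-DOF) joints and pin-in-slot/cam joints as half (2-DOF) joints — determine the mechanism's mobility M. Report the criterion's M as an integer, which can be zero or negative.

(L,J1,J2)=(1,0,0); link0 fixed
link1: (2,0,0)
link2: (3,0,0)
link3: (4,0,0)
C 3-1 [J2]: (4,0,1)
PS 2-1 [J2]: (4,0,2)
link4: (5,0,2)
R 4-3 [J1]: (5,1,2)
link5: (6,1,2)
C 0-1 [J2]: (6,1,3)
link6: (7,1,3)
C 6-2 [J2]: (7,1,4)
PS 2-5 [J2]: (7,1,5)
link7: (8,1,5)
link8: (9,1,5)
PS 8-0 [J2]: (9,1,6)
C 7-0 [J2]: (9,1,7)
Grübler: 3·8 − 2·1 − 7 = 15

M = 15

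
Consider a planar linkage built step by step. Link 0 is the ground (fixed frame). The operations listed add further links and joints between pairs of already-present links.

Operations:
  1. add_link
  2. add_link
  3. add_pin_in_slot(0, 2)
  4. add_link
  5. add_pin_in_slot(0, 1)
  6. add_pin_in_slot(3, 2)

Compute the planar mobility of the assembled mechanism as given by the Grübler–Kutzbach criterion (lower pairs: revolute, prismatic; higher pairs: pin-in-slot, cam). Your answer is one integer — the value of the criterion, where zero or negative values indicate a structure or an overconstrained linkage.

M = 6

ground; <1,0,0>
#1 <2,0,0>
#2 <3,0,0>
PS:0↔2 J2 <3,0,1>
#3 <4,0,1>
PS:0↔1 J2 <4,0,2>
PS:3↔2 J2 <4,0,3>
3×3 − 2×0 − 1×3 = 6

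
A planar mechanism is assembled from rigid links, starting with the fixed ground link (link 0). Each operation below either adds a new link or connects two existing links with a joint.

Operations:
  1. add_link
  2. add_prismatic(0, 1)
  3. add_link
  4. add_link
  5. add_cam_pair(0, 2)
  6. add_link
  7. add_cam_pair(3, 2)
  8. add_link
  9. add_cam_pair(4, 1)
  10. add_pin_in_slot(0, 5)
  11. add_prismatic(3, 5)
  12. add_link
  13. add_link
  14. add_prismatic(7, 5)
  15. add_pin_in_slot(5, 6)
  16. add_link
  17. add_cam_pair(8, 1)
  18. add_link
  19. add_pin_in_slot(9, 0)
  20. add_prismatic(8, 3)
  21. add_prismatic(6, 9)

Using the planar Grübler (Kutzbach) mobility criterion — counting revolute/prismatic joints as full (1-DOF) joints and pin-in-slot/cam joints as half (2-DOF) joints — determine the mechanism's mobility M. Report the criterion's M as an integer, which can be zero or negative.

(L,J1,J2)=(1,0,0); link0 fixed
link1: (2,0,0)
P 0-1 [J1]: (2,1,0)
link2: (3,1,0)
link3: (4,1,0)
C 0-2 [J2]: (4,1,1)
link4: (5,1,1)
C 3-2 [J2]: (5,1,2)
link5: (6,1,2)
C 4-1 [J2]: (6,1,3)
PS 0-5 [J2]: (6,1,4)
P 3-5 [J1]: (6,2,4)
link6: (7,2,4)
link7: (8,2,4)
P 7-5 [J1]: (8,3,4)
PS 5-6 [J2]: (8,3,5)
link8: (9,3,5)
C 8-1 [J2]: (9,3,6)
link9: (10,3,6)
PS 9-0 [J2]: (10,3,7)
P 8-3 [J1]: (10,4,7)
P 6-9 [J1]: (10,5,7)
Grübler: 3·9 − 2·5 − 7 = 10

M = 10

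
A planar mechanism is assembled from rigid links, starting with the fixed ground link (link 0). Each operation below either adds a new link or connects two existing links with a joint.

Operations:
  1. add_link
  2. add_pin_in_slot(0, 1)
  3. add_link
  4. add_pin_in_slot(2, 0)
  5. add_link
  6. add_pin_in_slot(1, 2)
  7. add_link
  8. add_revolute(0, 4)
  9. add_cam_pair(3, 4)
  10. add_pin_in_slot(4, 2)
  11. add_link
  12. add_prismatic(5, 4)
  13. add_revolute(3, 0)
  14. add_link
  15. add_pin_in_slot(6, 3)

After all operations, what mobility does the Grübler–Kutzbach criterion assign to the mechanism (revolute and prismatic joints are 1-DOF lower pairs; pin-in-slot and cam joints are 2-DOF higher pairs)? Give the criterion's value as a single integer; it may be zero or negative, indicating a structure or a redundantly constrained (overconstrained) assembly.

(L,J1,J2)=(1,0,0); link0 fixed
link1: (2,0,0)
PS 0-1 [J2]: (2,0,1)
link2: (3,0,1)
PS 2-0 [J2]: (3,0,2)
link3: (4,0,2)
PS 1-2 [J2]: (4,0,3)
link4: (5,0,3)
R 0-4 [J1]: (5,1,3)
C 3-4 [J2]: (5,1,4)
PS 4-2 [J2]: (5,1,5)
link5: (6,1,5)
P 5-4 [J1]: (6,2,5)
R 3-0 [J1]: (6,3,5)
link6: (7,3,5)
PS 6-3 [J2]: (7,3,6)
Grübler: 3·6 − 2·3 − 6 = 6

M = 6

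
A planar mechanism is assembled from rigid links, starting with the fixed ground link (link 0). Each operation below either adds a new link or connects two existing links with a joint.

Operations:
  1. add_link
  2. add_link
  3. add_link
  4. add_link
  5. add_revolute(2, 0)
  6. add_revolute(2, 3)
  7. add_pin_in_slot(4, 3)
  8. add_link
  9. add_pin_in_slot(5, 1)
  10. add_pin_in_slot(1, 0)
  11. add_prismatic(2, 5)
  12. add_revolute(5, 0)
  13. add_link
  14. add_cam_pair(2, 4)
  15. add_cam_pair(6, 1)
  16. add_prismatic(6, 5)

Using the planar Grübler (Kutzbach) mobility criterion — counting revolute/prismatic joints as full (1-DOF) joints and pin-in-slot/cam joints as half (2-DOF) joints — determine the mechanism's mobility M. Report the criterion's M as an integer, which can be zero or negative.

L=1 J1=0 J2=0
add link → L=2 J1=0 J2=0
add link → L=3 J1=0 J2=0
add link → L=4 J1=0 J2=0
add link → L=5 J1=0 J2=0
R@2,0 dof=1 J1 → L=5 J1=1 J2=0
R@2,3 dof=1 J1 → L=5 J1=2 J2=0
PS@4,3 dof=2 J2 → L=5 J1=2 J2=1
add link → L=6 J1=2 J2=1
PS@5,1 dof=2 J2 → L=6 J1=2 J2=2
PS@1,0 dof=2 J2 → L=6 J1=2 J2=3
P@2,5 dof=1 J1 → L=6 J1=3 J2=3
R@5,0 dof=1 J1 → L=6 J1=4 J2=3
add link → L=7 J1=4 J2=3
C@2,4 dof=2 J2 → L=7 J1=4 J2=4
C@6,1 dof=2 J2 → L=7 J1=4 J2=5
P@6,5 dof=1 J1 → L=7 J1=5 J2=5
M=3(L−1)−2J1−J2=3·6−2·5−5=3

M = 3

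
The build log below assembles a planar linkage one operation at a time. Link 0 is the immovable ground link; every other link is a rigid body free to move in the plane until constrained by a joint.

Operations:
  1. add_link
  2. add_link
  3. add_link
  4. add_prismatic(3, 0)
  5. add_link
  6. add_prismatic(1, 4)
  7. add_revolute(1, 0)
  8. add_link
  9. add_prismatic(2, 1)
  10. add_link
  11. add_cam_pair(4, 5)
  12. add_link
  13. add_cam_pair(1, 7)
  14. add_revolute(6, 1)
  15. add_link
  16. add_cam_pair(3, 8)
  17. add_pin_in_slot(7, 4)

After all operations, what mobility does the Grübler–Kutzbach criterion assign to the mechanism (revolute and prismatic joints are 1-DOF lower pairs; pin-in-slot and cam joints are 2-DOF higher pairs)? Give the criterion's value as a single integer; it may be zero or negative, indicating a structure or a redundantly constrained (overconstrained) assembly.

L=1 J1=0 J2=0
add link → L=2 J1=0 J2=0
add link → L=3 J1=0 J2=0
add link → L=4 J1=0 J2=0
P@3,0 dof=1 J1 → L=4 J1=1 J2=0
add link → L=5 J1=1 J2=0
P@1,4 dof=1 J1 → L=5 J1=2 J2=0
R@1,0 dof=1 J1 → L=5 J1=3 J2=0
add link → L=6 J1=3 J2=0
P@2,1 dof=1 J1 → L=6 J1=4 J2=0
add link → L=7 J1=4 J2=0
C@4,5 dof=2 J2 → L=7 J1=4 J2=1
add link → L=8 J1=4 J2=1
C@1,7 dof=2 J2 → L=8 J1=4 J2=2
R@6,1 dof=1 J1 → L=8 J1=5 J2=2
add link → L=9 J1=5 J2=2
C@3,8 dof=2 J2 → L=9 J1=5 J2=3
PS@7,4 dof=2 J2 → L=9 J1=5 J2=4
M=3(L−1)−2J1−J2=3·8−2·5−4=10

M = 10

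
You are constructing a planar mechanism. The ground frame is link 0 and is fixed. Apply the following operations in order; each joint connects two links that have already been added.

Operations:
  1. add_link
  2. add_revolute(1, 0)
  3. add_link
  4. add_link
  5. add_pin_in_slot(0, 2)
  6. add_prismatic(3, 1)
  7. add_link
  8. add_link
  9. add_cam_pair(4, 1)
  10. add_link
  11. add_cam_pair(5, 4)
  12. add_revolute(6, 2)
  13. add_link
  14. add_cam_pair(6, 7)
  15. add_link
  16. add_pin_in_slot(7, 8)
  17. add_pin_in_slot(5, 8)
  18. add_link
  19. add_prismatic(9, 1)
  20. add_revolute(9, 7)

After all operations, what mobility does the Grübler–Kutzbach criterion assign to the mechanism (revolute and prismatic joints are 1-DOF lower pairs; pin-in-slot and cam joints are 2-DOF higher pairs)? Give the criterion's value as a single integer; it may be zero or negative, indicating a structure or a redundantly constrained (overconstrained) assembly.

ground; <1,0,0>
#1 <2,0,0>
R:1↔0 J1 <2,1,0>
#2 <3,1,0>
#3 <4,1,0>
PS:0↔2 J2 <4,1,1>
P:3↔1 J1 <4,2,1>
#4 <5,2,1>
#5 <6,2,1>
C:4↔1 J2 <6,2,2>
#6 <7,2,2>
C:5↔4 J2 <7,2,3>
R:6↔2 J1 <7,3,3>
#7 <8,3,3>
C:6↔7 J2 <8,3,4>
#8 <9,3,4>
PS:7↔8 J2 <9,3,5>
PS:5↔8 J2 <9,3,6>
#9 <10,3,6>
P:9↔1 J1 <10,4,6>
R:9↔7 J1 <10,5,6>
3×9 − 2×5 − 1×6 = 11

M = 11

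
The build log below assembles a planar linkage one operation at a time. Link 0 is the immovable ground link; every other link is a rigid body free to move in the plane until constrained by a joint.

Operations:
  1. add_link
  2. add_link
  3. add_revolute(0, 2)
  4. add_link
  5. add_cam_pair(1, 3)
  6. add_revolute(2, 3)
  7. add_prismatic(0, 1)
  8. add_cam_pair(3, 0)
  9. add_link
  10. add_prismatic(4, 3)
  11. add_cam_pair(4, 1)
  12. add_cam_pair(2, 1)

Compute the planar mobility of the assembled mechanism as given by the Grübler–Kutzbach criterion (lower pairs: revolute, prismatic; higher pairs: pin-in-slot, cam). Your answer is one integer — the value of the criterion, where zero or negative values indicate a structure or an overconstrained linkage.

M = 0

link 0 = ground. State L|J1|J2 = 1|0|0
+link1  2|0|0
+link2  3|0|0
R(0,2) f=1→J1  3|1|0
+link3  4|1|0
C(1,3) f=2→J2  4|1|1
R(2,3) f=1→J1  4|2|1
P(0,1) f=1→J1  4|3|1
C(3,0) f=2→J2  4|3|2
+link4  5|3|2
P(4,3) f=1→J1  5|4|2
C(4,1) f=2→J2  5|4|3
C(2,1) f=2→J2  5|4|4
M = 3(5−1)−2·4−4 = 12−8−4 = 0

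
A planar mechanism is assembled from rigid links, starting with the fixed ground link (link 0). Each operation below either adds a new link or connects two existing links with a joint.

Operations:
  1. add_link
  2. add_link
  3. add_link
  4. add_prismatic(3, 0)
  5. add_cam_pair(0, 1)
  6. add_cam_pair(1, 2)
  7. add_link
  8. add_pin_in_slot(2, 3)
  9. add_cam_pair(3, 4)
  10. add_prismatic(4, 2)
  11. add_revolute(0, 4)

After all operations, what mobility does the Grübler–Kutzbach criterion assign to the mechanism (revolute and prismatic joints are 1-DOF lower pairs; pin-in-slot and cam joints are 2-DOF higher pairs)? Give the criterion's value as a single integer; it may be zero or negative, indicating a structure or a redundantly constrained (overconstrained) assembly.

[1;0;0] (link 0 is ground)
L+ [2;0;0]
L+ [3;0;0]
L+ [4;0;0]
P(3,0)∈J1 [4;1;0]
C(0,1)∈J2 [4;1;1]
C(1,2)∈J2 [4;1;2]
L+ [5;1;2]
PS(2,3)∈J2 [5;1;3]
C(3,4)∈J2 [5;1;4]
P(4,2)∈J1 [5;2;4]
R(0,4)∈J1 [5;3;4]
mobility = 12 − 6 − 4 = 2

M = 2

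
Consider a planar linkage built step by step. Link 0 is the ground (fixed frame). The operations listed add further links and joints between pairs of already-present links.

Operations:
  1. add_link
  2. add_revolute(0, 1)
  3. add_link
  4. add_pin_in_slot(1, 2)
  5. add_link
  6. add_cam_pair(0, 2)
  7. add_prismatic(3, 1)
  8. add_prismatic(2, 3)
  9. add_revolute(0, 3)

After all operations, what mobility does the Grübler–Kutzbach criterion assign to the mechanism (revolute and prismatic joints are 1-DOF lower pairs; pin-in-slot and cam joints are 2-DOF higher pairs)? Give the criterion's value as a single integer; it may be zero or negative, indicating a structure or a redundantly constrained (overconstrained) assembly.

ground; <1,0,0>
#1 <2,0,0>
R:0↔1 J1 <2,1,0>
#2 <3,1,0>
PS:1↔2 J2 <3,1,1>
#3 <4,1,1>
C:0↔2 J2 <4,1,2>
P:3↔1 J1 <4,2,2>
P:2↔3 J1 <4,3,2>
R:0↔3 J1 <4,4,2>
3×3 − 2×4 − 1×2 = -1

M = -1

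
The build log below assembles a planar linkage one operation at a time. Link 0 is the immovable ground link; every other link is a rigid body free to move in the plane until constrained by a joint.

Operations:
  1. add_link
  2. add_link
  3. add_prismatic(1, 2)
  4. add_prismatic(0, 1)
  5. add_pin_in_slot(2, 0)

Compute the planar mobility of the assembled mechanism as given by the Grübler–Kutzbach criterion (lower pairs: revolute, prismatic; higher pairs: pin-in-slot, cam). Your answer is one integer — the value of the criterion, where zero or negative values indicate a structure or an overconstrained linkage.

M = 1

(L,J1,J2)=(1,0,0); link0 fixed
link1: (2,0,0)
link2: (3,0,0)
P 1-2 [J1]: (3,1,0)
P 0-1 [J1]: (3,2,0)
PS 2-0 [J2]: (3,2,1)
Grübler: 3·2 − 2·2 − 1 = 1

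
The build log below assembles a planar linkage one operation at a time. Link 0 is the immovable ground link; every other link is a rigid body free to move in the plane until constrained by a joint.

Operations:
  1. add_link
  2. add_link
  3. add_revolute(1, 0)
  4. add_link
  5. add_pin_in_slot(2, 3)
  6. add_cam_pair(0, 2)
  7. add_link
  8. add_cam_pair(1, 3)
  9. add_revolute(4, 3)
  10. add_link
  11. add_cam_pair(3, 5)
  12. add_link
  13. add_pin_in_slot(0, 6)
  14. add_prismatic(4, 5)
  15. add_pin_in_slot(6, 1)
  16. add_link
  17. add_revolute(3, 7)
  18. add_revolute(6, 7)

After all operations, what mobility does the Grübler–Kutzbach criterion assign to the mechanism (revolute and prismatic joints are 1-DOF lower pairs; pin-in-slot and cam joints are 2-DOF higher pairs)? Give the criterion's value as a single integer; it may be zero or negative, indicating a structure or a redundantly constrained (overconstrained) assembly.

L=1 J1=0 J2=0
add link → L=2 J1=0 J2=0
add link → L=3 J1=0 J2=0
R@1,0 dof=1 J1 → L=3 J1=1 J2=0
add link → L=4 J1=1 J2=0
PS@2,3 dof=2 J2 → L=4 J1=1 J2=1
C@0,2 dof=2 J2 → L=4 J1=1 J2=2
add link → L=5 J1=1 J2=2
C@1,3 dof=2 J2 → L=5 J1=1 J2=3
R@4,3 dof=1 J1 → L=5 J1=2 J2=3
add link → L=6 J1=2 J2=3
C@3,5 dof=2 J2 → L=6 J1=2 J2=4
add link → L=7 J1=2 J2=4
PS@0,6 dof=2 J2 → L=7 J1=2 J2=5
P@4,5 dof=1 J1 → L=7 J1=3 J2=5
PS@6,1 dof=2 J2 → L=7 J1=3 J2=6
add link → L=8 J1=3 J2=6
R@3,7 dof=1 J1 → L=8 J1=4 J2=6
R@6,7 dof=1 J1 → L=8 J1=5 J2=6
M=3(L−1)−2J1−J2=3·7−2·5−6=5

M = 5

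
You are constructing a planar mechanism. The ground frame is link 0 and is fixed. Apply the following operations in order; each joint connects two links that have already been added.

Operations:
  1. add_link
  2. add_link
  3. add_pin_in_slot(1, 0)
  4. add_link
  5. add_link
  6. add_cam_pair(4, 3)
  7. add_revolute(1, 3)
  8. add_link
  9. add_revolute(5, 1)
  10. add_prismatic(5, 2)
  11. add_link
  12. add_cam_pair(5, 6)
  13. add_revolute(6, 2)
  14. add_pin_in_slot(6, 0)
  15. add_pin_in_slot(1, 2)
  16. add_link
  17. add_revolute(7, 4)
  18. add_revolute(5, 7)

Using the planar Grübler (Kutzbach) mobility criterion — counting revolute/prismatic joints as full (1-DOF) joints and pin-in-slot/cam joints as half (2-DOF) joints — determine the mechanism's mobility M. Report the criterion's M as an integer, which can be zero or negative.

(L,J1,J2)=(1,0,0); link0 fixed
link1: (2,0,0)
link2: (3,0,0)
PS 1-0 [J2]: (3,0,1)
link3: (4,0,1)
link4: (5,0,1)
C 4-3 [J2]: (5,0,2)
R 1-3 [J1]: (5,1,2)
link5: (6,1,2)
R 5-1 [J1]: (6,2,2)
P 5-2 [J1]: (6,3,2)
link6: (7,3,2)
C 5-6 [J2]: (7,3,3)
R 6-2 [J1]: (7,4,3)
PS 6-0 [J2]: (7,4,4)
PS 1-2 [J2]: (7,4,5)
link7: (8,4,5)
R 7-4 [J1]: (8,5,5)
R 5-7 [J1]: (8,6,5)
Grübler: 3·7 − 2·6 − 5 = 4

M = 4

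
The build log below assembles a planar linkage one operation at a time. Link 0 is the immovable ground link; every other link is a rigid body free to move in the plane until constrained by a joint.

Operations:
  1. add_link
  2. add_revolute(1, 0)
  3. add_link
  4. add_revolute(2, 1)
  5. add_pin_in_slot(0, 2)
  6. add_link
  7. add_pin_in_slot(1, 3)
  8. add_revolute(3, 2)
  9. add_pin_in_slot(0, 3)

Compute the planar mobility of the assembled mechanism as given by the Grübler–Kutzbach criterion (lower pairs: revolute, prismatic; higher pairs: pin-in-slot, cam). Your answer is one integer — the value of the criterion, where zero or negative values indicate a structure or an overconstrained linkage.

M = 0

L=1 J1=0 J2=0
add link → L=2 J1=0 J2=0
R@1,0 dof=1 J1 → L=2 J1=1 J2=0
add link → L=3 J1=1 J2=0
R@2,1 dof=1 J1 → L=3 J1=2 J2=0
PS@0,2 dof=2 J2 → L=3 J1=2 J2=1
add link → L=4 J1=2 J2=1
PS@1,3 dof=2 J2 → L=4 J1=2 J2=2
R@3,2 dof=1 J1 → L=4 J1=3 J2=2
PS@0,3 dof=2 J2 → L=4 J1=3 J2=3
M=3(L−1)−2J1−J2=3·3−2·3−3=0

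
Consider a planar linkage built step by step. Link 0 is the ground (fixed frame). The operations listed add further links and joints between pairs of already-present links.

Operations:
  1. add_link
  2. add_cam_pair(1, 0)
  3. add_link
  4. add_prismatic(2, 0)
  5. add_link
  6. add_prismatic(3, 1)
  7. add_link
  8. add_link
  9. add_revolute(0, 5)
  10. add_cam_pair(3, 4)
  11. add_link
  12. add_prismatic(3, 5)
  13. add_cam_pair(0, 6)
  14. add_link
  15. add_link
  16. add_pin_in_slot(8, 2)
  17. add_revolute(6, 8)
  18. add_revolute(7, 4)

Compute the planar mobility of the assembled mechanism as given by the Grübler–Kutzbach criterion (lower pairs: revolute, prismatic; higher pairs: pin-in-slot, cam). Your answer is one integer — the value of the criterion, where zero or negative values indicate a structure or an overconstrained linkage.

L=1 J1=0 J2=0
add link → L=2 J1=0 J2=0
C@1,0 dof=2 J2 → L=2 J1=0 J2=1
add link → L=3 J1=0 J2=1
P@2,0 dof=1 J1 → L=3 J1=1 J2=1
add link → L=4 J1=1 J2=1
P@3,1 dof=1 J1 → L=4 J1=2 J2=1
add link → L=5 J1=2 J2=1
add link → L=6 J1=2 J2=1
R@0,5 dof=1 J1 → L=6 J1=3 J2=1
C@3,4 dof=2 J2 → L=6 J1=3 J2=2
add link → L=7 J1=3 J2=2
P@3,5 dof=1 J1 → L=7 J1=4 J2=2
C@0,6 dof=2 J2 → L=7 J1=4 J2=3
add link → L=8 J1=4 J2=3
add link → L=9 J1=4 J2=3
PS@8,2 dof=2 J2 → L=9 J1=4 J2=4
R@6,8 dof=1 J1 → L=9 J1=5 J2=4
R@7,4 dof=1 J1 → L=9 J1=6 J2=4
M=3(L−1)−2J1−J2=3·8−2·6−4=8

M = 8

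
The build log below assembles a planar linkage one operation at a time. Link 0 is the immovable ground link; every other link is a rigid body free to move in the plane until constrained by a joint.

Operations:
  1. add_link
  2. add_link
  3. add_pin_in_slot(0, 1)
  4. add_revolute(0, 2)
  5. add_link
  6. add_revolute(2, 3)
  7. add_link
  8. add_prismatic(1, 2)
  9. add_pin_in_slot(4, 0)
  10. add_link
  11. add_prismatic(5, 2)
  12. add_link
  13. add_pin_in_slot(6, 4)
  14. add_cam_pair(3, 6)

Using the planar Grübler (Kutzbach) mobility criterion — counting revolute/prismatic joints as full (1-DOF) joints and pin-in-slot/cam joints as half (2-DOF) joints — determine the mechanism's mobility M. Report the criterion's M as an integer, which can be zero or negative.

M = 6

ground; <1,0,0>
#1 <2,0,0>
#2 <3,0,0>
PS:0↔1 J2 <3,0,1>
R:0↔2 J1 <3,1,1>
#3 <4,1,1>
R:2↔3 J1 <4,2,1>
#4 <5,2,1>
P:1↔2 J1 <5,3,1>
PS:4↔0 J2 <5,3,2>
#5 <6,3,2>
P:5↔2 J1 <6,4,2>
#6 <7,4,2>
PS:6↔4 J2 <7,4,3>
C:3↔6 J2 <7,4,4>
3×6 − 2×4 − 1×4 = 6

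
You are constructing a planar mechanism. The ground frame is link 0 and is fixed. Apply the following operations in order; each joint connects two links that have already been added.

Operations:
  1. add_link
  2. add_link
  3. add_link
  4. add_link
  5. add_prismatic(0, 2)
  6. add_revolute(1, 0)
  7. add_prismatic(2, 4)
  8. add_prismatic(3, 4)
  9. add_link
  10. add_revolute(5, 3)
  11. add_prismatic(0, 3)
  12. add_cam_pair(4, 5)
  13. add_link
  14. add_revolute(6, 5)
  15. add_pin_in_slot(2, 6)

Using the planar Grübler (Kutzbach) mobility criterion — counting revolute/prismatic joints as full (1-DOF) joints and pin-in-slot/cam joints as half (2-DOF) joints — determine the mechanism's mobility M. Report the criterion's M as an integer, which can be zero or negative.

ground; <1,0,0>
#1 <2,0,0>
#2 <3,0,0>
#3 <4,0,0>
#4 <5,0,0>
P:0↔2 J1 <5,1,0>
R:1↔0 J1 <5,2,0>
P:2↔4 J1 <5,3,0>
P:3↔4 J1 <5,4,0>
#5 <6,4,0>
R:5↔3 J1 <6,5,0>
P:0↔3 J1 <6,6,0>
C:4↔5 J2 <6,6,1>
#6 <7,6,1>
R:6↔5 J1 <7,7,1>
PS:2↔6 J2 <7,7,2>
3×6 − 2×7 − 1×2 = 2

M = 2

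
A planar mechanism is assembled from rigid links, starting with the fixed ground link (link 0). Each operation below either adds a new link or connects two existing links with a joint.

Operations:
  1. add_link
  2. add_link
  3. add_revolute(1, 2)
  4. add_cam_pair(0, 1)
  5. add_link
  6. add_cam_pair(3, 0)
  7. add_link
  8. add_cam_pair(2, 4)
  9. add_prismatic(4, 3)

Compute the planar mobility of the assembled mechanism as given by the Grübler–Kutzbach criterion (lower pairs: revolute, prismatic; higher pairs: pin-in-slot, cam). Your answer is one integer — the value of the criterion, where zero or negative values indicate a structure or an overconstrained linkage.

ground; <1,0,0>
#1 <2,0,0>
#2 <3,0,0>
R:1↔2 J1 <3,1,0>
C:0↔1 J2 <3,1,1>
#3 <4,1,1>
C:3↔0 J2 <4,1,2>
#4 <5,1,2>
C:2↔4 J2 <5,1,3>
P:4↔3 J1 <5,2,3>
3×4 − 2×2 − 1×3 = 5

M = 5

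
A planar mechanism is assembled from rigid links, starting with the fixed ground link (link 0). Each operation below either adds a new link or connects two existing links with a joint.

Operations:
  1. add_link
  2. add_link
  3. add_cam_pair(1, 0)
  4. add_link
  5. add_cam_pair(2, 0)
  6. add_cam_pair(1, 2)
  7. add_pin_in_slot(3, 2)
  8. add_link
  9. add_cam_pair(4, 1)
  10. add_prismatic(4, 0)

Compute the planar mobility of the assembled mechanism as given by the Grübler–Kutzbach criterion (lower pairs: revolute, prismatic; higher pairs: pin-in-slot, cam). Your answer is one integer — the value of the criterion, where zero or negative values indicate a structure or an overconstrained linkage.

[1;0;0] (link 0 is ground)
L+ [2;0;0]
L+ [3;0;0]
C(1,0)∈J2 [3;0;1]
L+ [4;0;1]
C(2,0)∈J2 [4;0;2]
C(1,2)∈J2 [4;0;3]
PS(3,2)∈J2 [4;0;4]
L+ [5;0;4]
C(4,1)∈J2 [5;0;5]
P(4,0)∈J1 [5;1;5]
mobility = 12 − 2 − 5 = 5

M = 5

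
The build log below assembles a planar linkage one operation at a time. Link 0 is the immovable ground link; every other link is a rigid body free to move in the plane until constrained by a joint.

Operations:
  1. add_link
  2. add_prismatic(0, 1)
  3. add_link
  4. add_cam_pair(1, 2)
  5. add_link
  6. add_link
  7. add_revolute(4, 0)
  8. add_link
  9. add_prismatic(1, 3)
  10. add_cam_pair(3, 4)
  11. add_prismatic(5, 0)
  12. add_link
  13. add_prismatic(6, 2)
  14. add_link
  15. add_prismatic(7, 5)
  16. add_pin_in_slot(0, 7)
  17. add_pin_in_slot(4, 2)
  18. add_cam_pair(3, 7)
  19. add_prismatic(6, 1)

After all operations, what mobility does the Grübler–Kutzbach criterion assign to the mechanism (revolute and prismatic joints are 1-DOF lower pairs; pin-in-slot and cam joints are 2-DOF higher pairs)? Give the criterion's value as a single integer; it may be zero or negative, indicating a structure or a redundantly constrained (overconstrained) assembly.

M = 2

[1;0;0] (link 0 is ground)
L+ [2;0;0]
P(0,1)∈J1 [2;1;0]
L+ [3;1;0]
C(1,2)∈J2 [3;1;1]
L+ [4;1;1]
L+ [5;1;1]
R(4,0)∈J1 [5;2;1]
L+ [6;2;1]
P(1,3)∈J1 [6;3;1]
C(3,4)∈J2 [6;3;2]
P(5,0)∈J1 [6;4;2]
L+ [7;4;2]
P(6,2)∈J1 [7;5;2]
L+ [8;5;2]
P(7,5)∈J1 [8;6;2]
PS(0,7)∈J2 [8;6;3]
PS(4,2)∈J2 [8;6;4]
C(3,7)∈J2 [8;6;5]
P(6,1)∈J1 [8;7;5]
mobility = 21 − 14 − 5 = 2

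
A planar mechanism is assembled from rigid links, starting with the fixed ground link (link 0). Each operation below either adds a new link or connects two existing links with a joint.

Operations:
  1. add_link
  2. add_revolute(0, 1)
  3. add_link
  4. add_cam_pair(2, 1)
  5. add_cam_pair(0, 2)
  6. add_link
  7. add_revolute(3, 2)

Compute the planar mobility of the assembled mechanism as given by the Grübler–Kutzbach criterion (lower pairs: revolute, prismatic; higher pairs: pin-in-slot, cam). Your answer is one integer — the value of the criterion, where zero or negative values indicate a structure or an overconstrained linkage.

M = 3

ground; <1,0,0>
#1 <2,0,0>
R:0↔1 J1 <2,1,0>
#2 <3,1,0>
C:2↔1 J2 <3,1,1>
C:0↔2 J2 <3,1,2>
#3 <4,1,2>
R:3↔2 J1 <4,2,2>
3×3 − 2×2 − 1×2 = 3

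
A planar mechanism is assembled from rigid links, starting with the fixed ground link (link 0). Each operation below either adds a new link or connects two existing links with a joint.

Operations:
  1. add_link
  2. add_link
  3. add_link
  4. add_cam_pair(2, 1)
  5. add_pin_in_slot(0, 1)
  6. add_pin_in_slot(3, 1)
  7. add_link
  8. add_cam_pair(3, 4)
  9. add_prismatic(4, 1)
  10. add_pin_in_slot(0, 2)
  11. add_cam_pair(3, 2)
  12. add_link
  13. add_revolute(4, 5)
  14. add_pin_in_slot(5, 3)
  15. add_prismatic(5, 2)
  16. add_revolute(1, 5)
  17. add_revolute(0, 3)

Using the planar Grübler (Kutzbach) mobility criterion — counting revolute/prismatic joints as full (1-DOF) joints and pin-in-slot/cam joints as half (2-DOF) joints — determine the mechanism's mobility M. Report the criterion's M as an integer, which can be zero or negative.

M = -2

link 0 = ground. State L|J1|J2 = 1|0|0
+link1  2|0|0
+link2  3|0|0
+link3  4|0|0
C(2,1) f=2→J2  4|0|1
PS(0,1) f=2→J2  4|0|2
PS(3,1) f=2→J2  4|0|3
+link4  5|0|3
C(3,4) f=2→J2  5|0|4
P(4,1) f=1→J1  5|1|4
PS(0,2) f=2→J2  5|1|5
C(3,2) f=2→J2  5|1|6
+link5  6|1|6
R(4,5) f=1→J1  6|2|6
PS(5,3) f=2→J2  6|2|7
P(5,2) f=1→J1  6|3|7
R(1,5) f=1→J1  6|4|7
R(0,3) f=1→J1  6|5|7
M = 3(6−1)−2·5−7 = 15−10−7 = -2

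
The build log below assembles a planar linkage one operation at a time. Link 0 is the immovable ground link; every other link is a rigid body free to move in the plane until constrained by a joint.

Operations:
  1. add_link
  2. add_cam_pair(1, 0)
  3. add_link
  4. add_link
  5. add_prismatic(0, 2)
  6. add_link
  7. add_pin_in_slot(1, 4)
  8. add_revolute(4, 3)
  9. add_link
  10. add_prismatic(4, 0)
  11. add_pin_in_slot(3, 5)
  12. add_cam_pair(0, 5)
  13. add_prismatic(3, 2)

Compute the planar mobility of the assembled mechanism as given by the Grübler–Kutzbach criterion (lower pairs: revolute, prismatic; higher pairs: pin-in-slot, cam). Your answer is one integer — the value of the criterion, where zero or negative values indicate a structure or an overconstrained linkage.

M = 3

L=1 J1=0 J2=0
add link → L=2 J1=0 J2=0
C@1,0 dof=2 J2 → L=2 J1=0 J2=1
add link → L=3 J1=0 J2=1
add link → L=4 J1=0 J2=1
P@0,2 dof=1 J1 → L=4 J1=1 J2=1
add link → L=5 J1=1 J2=1
PS@1,4 dof=2 J2 → L=5 J1=1 J2=2
R@4,3 dof=1 J1 → L=5 J1=2 J2=2
add link → L=6 J1=2 J2=2
P@4,0 dof=1 J1 → L=6 J1=3 J2=2
PS@3,5 dof=2 J2 → L=6 J1=3 J2=3
C@0,5 dof=2 J2 → L=6 J1=3 J2=4
P@3,2 dof=1 J1 → L=6 J1=4 J2=4
M=3(L−1)−2J1−J2=3·5−2·4−4=3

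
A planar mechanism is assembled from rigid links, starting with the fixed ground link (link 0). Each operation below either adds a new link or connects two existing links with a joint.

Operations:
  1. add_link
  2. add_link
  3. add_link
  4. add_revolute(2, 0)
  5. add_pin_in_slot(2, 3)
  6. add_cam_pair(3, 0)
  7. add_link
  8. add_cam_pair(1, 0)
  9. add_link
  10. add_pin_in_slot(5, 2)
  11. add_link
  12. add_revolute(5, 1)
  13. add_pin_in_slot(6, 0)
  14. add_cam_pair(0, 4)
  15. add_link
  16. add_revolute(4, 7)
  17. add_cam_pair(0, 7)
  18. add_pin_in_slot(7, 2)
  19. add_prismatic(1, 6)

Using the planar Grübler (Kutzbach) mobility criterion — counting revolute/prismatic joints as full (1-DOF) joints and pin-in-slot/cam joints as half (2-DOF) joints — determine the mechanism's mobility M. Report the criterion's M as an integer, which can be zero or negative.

M = 5

[1;0;0] (link 0 is ground)
L+ [2;0;0]
L+ [3;0;0]
L+ [4;0;0]
R(2,0)∈J1 [4;1;0]
PS(2,3)∈J2 [4;1;1]
C(3,0)∈J2 [4;1;2]
L+ [5;1;2]
C(1,0)∈J2 [5;1;3]
L+ [6;1;3]
PS(5,2)∈J2 [6;1;4]
L+ [7;1;4]
R(5,1)∈J1 [7;2;4]
PS(6,0)∈J2 [7;2;5]
C(0,4)∈J2 [7;2;6]
L+ [8;2;6]
R(4,7)∈J1 [8;3;6]
C(0,7)∈J2 [8;3;7]
PS(7,2)∈J2 [8;3;8]
P(1,6)∈J1 [8;4;8]
mobility = 21 − 8 − 8 = 5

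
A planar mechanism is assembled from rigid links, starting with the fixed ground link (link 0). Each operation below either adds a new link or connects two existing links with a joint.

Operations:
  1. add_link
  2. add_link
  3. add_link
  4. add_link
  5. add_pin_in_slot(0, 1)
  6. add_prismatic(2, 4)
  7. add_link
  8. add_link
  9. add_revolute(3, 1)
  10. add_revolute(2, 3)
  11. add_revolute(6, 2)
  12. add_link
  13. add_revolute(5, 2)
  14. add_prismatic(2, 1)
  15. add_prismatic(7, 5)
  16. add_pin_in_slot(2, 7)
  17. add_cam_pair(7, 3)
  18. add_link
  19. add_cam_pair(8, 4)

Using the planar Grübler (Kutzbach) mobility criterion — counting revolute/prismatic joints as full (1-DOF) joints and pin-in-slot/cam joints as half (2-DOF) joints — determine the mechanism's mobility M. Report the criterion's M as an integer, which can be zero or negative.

(L,J1,J2)=(1,0,0); link0 fixed
link1: (2,0,0)
link2: (3,0,0)
link3: (4,0,0)
link4: (5,0,0)
PS 0-1 [J2]: (5,0,1)
P 2-4 [J1]: (5,1,1)
link5: (6,1,1)
link6: (7,1,1)
R 3-1 [J1]: (7,2,1)
R 2-3 [J1]: (7,3,1)
R 6-2 [J1]: (7,4,1)
link7: (8,4,1)
R 5-2 [J1]: (8,5,1)
P 2-1 [J1]: (8,6,1)
P 7-5 [J1]: (8,7,1)
PS 2-7 [J2]: (8,7,2)
C 7-3 [J2]: (8,7,3)
link8: (9,7,3)
C 8-4 [J2]: (9,7,4)
Grübler: 3·8 − 2·7 − 4 = 6

M = 6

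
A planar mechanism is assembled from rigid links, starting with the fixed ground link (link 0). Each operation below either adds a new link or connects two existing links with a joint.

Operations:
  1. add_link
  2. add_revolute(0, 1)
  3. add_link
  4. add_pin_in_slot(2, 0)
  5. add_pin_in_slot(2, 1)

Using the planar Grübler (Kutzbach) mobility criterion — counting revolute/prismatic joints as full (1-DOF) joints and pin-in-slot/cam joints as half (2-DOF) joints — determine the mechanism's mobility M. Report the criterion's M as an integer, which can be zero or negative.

ground; <1,0,0>
#1 <2,0,0>
R:0↔1 J1 <2,1,0>
#2 <3,1,0>
PS:2↔0 J2 <3,1,1>
PS:2↔1 J2 <3,1,2>
3×2 − 2×1 − 1×2 = 2

M = 2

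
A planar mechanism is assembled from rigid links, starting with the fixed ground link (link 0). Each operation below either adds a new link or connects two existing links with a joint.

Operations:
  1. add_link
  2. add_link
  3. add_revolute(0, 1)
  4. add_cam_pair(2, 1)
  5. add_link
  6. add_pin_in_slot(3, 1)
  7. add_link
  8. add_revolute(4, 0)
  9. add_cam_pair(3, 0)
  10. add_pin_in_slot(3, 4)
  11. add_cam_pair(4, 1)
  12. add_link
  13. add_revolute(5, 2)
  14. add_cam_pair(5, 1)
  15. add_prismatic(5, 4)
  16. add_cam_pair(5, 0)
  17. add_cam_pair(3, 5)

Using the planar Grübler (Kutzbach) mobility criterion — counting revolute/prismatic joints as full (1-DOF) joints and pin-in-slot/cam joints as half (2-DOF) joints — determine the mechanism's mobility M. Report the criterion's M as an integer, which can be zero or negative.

[1;0;0] (link 0 is ground)
L+ [2;0;0]
L+ [3;0;0]
R(0,1)∈J1 [3;1;0]
C(2,1)∈J2 [3;1;1]
L+ [4;1;1]
PS(3,1)∈J2 [4;1;2]
L+ [5;1;2]
R(4,0)∈J1 [5;2;2]
C(3,0)∈J2 [5;2;3]
PS(3,4)∈J2 [5;2;4]
C(4,1)∈J2 [5;2;5]
L+ [6;2;5]
R(5,2)∈J1 [6;3;5]
C(5,1)∈J2 [6;3;6]
P(5,4)∈J1 [6;4;6]
C(5,0)∈J2 [6;4;7]
C(3,5)∈J2 [6;4;8]
mobility = 15 − 8 − 8 = -1

M = -1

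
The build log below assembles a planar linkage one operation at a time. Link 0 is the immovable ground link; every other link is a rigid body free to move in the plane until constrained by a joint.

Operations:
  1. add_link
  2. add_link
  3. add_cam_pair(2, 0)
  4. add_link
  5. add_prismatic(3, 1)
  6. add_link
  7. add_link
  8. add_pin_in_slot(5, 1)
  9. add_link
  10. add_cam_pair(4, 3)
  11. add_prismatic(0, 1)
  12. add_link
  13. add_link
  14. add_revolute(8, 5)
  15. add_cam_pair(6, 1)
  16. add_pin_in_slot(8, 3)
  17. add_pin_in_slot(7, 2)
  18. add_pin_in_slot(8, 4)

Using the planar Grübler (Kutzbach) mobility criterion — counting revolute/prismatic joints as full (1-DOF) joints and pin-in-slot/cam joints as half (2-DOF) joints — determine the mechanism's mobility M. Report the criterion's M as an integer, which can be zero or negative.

ground; <1,0,0>
#1 <2,0,0>
#2 <3,0,0>
C:2↔0 J2 <3,0,1>
#3 <4,0,1>
P:3↔1 J1 <4,1,1>
#4 <5,1,1>
#5 <6,1,1>
PS:5↔1 J2 <6,1,2>
#6 <7,1,2>
C:4↔3 J2 <7,1,3>
P:0↔1 J1 <7,2,3>
#7 <8,2,3>
#8 <9,2,3>
R:8↔5 J1 <9,3,3>
C:6↔1 J2 <9,3,4>
PS:8↔3 J2 <9,3,5>
PS:7↔2 J2 <9,3,6>
PS:8↔4 J2 <9,3,7>
3×8 − 2×3 − 1×7 = 11

M = 11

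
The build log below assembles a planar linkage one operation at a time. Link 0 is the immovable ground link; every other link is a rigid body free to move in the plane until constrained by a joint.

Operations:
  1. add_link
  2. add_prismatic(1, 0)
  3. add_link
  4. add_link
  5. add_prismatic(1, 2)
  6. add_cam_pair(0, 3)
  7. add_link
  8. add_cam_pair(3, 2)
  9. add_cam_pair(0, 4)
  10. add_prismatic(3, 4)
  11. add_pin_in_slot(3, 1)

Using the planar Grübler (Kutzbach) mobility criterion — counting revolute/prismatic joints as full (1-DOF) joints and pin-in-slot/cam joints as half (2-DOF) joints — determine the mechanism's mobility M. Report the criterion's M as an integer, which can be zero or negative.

ground; <1,0,0>
#1 <2,0,0>
P:1↔0 J1 <2,1,0>
#2 <3,1,0>
#3 <4,1,0>
P:1↔2 J1 <4,2,0>
C:0↔3 J2 <4,2,1>
#4 <5,2,1>
C:3↔2 J2 <5,2,2>
C:0↔4 J2 <5,2,3>
P:3↔4 J1 <5,3,3>
PS:3↔1 J2 <5,3,4>
3×4 − 2×3 − 1×4 = 2

M = 2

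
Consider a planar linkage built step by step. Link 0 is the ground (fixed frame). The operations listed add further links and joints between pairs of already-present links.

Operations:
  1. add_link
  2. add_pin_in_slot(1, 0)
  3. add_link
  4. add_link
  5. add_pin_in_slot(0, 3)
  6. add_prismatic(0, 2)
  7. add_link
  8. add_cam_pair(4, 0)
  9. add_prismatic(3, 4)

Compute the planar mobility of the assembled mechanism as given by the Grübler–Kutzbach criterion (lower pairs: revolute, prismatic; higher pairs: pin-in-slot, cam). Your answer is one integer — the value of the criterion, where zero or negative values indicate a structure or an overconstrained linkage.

M = 5

L=1 J1=0 J2=0
add link → L=2 J1=0 J2=0
PS@1,0 dof=2 J2 → L=2 J1=0 J2=1
add link → L=3 J1=0 J2=1
add link → L=4 J1=0 J2=1
PS@0,3 dof=2 J2 → L=4 J1=0 J2=2
P@0,2 dof=1 J1 → L=4 J1=1 J2=2
add link → L=5 J1=1 J2=2
C@4,0 dof=2 J2 → L=5 J1=1 J2=3
P@3,4 dof=1 J1 → L=5 J1=2 J2=3
M=3(L−1)−2J1−J2=3·4−2·2−3=5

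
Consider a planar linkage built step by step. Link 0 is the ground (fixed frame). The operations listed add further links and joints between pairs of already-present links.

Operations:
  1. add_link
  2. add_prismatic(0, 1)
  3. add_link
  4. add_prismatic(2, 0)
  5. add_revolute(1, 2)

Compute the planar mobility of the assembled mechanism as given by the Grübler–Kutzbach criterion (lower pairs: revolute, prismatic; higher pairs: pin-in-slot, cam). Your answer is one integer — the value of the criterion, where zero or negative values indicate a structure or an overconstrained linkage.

M = 0

(L,J1,J2)=(1,0,0); link0 fixed
link1: (2,0,0)
P 0-1 [J1]: (2,1,0)
link2: (3,1,0)
P 2-0 [J1]: (3,2,0)
R 1-2 [J1]: (3,3,0)
Grübler: 3·2 − 2·3 − 0 = 0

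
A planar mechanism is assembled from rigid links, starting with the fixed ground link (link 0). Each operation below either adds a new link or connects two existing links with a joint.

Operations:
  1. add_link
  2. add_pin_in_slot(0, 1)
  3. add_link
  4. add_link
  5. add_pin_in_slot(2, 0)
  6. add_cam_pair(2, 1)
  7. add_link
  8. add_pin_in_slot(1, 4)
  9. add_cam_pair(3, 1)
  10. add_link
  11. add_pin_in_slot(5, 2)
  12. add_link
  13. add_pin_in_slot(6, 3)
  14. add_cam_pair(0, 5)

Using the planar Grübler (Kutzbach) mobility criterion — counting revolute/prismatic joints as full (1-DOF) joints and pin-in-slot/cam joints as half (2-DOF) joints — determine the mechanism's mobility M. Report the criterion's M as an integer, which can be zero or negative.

M = 10

L=1 J1=0 J2=0
add link → L=2 J1=0 J2=0
PS@0,1 dof=2 J2 → L=2 J1=0 J2=1
add link → L=3 J1=0 J2=1
add link → L=4 J1=0 J2=1
PS@2,0 dof=2 J2 → L=4 J1=0 J2=2
C@2,1 dof=2 J2 → L=4 J1=0 J2=3
add link → L=5 J1=0 J2=3
PS@1,4 dof=2 J2 → L=5 J1=0 J2=4
C@3,1 dof=2 J2 → L=5 J1=0 J2=5
add link → L=6 J1=0 J2=5
PS@5,2 dof=2 J2 → L=6 J1=0 J2=6
add link → L=7 J1=0 J2=6
PS@6,3 dof=2 J2 → L=7 J1=0 J2=7
C@0,5 dof=2 J2 → L=7 J1=0 J2=8
M=3(L−1)−2J1−J2=3·6−2·0−8=10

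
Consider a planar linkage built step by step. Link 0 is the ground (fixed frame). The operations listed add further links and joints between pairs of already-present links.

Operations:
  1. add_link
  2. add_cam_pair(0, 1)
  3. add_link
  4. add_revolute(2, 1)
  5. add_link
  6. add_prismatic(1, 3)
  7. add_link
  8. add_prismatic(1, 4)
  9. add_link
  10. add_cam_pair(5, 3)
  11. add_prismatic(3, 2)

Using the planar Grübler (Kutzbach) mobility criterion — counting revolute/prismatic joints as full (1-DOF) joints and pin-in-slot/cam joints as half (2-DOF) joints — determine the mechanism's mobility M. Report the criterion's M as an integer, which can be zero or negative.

L=1 J1=0 J2=0
add link → L=2 J1=0 J2=0
C@0,1 dof=2 J2 → L=2 J1=0 J2=1
add link → L=3 J1=0 J2=1
R@2,1 dof=1 J1 → L=3 J1=1 J2=1
add link → L=4 J1=1 J2=1
P@1,3 dof=1 J1 → L=4 J1=2 J2=1
add link → L=5 J1=2 J2=1
P@1,4 dof=1 J1 → L=5 J1=3 J2=1
add link → L=6 J1=3 J2=1
C@5,3 dof=2 J2 → L=6 J1=3 J2=2
P@3,2 dof=1 J1 → L=6 J1=4 J2=2
M=3(L−1)−2J1−J2=3·5−2·4−2=5

M = 5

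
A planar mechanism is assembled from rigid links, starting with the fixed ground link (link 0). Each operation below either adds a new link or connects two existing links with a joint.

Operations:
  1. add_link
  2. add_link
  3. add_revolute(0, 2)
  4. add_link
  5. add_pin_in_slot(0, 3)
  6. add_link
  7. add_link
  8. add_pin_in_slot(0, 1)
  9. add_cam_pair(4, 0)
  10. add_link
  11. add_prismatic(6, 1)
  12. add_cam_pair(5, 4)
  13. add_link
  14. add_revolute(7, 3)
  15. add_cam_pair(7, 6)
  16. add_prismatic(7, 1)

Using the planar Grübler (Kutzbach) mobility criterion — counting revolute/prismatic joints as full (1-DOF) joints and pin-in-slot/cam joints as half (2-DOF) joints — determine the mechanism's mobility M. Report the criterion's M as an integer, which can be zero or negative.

ground; <1,0,0>
#1 <2,0,0>
#2 <3,0,0>
R:0↔2 J1 <3,1,0>
#3 <4,1,0>
PS:0↔3 J2 <4,1,1>
#4 <5,1,1>
#5 <6,1,1>
PS:0↔1 J2 <6,1,2>
C:4↔0 J2 <6,1,3>
#6 <7,1,3>
P:6↔1 J1 <7,2,3>
C:5↔4 J2 <7,2,4>
#7 <8,2,4>
R:7↔3 J1 <8,3,4>
C:7↔6 J2 <8,3,5>
P:7↔1 J1 <8,4,5>
3×7 − 2×4 − 1×5 = 8

M = 8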